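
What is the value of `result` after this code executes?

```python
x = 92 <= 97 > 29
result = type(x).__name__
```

x is bool; result = 'bool'

'bool'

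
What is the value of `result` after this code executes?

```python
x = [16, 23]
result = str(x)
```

x = [16, 23]; result = '[16, 23]'

'[16, 23]'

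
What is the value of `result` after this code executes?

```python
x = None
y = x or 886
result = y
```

x = None; y = 886; result = 886

886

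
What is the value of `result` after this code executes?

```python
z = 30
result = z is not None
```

z = 30; result = True

True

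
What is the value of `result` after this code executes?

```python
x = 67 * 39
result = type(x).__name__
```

x is int; result = 'int'

'int'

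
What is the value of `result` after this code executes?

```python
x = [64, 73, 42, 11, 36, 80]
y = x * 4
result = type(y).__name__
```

x is list; y is list; result = 'list'

'list'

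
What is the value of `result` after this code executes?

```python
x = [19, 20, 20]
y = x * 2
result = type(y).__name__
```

x is list; y is list; result = 'list'

'list'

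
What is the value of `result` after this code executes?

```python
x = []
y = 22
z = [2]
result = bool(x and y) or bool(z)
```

x = []; y = 22; z = [2]; result = True

True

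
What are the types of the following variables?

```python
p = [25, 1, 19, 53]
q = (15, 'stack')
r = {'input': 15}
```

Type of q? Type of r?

q is assigned a tuple (parenthesized, comma-separated values); r is assigned a dict literal ({key: value})

tuple, dict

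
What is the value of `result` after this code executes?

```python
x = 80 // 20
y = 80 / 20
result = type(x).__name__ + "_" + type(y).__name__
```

x is int; y is float; result = 'int_float'

'int_float'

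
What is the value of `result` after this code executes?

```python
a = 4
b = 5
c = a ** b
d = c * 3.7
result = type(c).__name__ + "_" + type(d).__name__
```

a is int; b is int; c is int; d is float; result = 'int_float'

'int_float'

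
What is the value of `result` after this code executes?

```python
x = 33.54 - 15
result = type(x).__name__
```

x is float; result = 'float'

'float'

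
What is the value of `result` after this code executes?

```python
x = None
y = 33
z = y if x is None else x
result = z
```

x = None; y = 33; z = 33; result = 33

33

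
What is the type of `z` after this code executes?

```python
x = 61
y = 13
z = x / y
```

int / int = float

float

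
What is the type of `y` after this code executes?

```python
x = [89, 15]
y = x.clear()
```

list.clear() returns None

NoneType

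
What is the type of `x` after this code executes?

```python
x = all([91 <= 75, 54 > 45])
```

all() returns bool

bool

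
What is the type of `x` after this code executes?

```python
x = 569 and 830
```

'and' with truthy values returns last operand (int)

int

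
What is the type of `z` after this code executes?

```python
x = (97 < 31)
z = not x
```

'not' returns bool

bool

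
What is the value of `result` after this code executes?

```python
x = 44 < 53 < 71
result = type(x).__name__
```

x is bool; result = 'bool'

'bool'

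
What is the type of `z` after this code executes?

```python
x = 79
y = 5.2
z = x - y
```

int - float = float

float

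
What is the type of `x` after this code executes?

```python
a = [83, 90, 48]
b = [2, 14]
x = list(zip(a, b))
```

list(zip()) returns a list of tuples

list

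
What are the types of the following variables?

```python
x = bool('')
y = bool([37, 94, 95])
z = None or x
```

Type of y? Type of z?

bool() returns bool; None or bool returns the bool

bool, bool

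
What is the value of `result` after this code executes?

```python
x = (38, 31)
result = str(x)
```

x = (38, 31); result = '(38, 31)'

'(38, 31)'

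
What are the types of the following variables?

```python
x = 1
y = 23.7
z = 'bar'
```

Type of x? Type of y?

x is assigned a bare integer (no decimal point), so it is an int; y is assigned a number with a decimal point, so it is a float

int, float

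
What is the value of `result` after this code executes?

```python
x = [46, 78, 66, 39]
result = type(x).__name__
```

x is list; result = 'list'

'list'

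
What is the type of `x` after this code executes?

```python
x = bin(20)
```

bin() returns str representation

str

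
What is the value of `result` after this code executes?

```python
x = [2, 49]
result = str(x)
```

x = [2, 49]; result = '[2, 49]'

'[2, 49]'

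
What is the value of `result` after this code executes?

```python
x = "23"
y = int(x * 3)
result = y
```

x = '23'; y = 232323; result = 232323

232323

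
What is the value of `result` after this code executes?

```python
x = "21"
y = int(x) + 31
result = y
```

x = '21'; y = 52; result = 52

52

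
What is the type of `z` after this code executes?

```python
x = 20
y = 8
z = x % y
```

int % int = int

int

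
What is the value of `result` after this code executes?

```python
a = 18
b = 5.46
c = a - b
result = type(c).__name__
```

a is int; b is float; c is float; result = 'float'

'float'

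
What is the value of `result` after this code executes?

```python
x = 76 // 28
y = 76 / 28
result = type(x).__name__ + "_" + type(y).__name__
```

x is int; y is float; result = 'int_float'

'int_float'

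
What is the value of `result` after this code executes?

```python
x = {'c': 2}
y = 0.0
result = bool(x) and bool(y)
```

x = {'c': 2}; y = 0.0; result = False

False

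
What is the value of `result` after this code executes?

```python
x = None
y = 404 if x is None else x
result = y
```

x = None; y = 404; result = 404

404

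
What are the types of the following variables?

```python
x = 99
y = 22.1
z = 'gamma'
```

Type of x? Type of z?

x is assigned a bare integer (no decimal point), so it is an int; z is assigned a quoted string literal, so it is a str

int, str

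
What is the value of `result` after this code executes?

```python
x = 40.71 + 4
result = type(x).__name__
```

x is float; result = 'float'

'float'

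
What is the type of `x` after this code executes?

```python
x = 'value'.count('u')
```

str.count() returns int

int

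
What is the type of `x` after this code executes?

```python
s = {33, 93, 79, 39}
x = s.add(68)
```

set.add() returns None (mutates in place)

NoneType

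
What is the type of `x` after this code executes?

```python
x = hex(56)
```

hex() returns str representation

str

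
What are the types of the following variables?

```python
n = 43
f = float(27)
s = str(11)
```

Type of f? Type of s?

f is assigned the result of calling float(), which returns a float; s is assigned the result of calling str(), which returns a str

float, str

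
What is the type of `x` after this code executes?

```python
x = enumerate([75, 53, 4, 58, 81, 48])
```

enumerate() returns an enumerate object

enumerate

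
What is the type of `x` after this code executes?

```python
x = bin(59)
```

bin() returns str representation

str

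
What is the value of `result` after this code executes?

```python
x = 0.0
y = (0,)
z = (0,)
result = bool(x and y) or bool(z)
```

x = 0.0; y = (0,); z = (0,); result = True

True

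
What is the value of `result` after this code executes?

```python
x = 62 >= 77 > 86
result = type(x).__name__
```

x is bool; result = 'bool'

'bool'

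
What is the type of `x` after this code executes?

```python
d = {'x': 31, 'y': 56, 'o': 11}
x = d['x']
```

Accessing dict[str, int] with str key returns int

int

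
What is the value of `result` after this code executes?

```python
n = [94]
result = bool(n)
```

n = [94]; result = True

True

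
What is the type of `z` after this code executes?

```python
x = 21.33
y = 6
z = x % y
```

float % int = float

float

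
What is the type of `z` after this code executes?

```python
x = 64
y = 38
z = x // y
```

int // int = int

int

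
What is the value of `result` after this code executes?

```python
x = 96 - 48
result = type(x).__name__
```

x is int; result = 'int'

'int'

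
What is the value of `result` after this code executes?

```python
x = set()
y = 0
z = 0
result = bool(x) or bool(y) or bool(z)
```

x = set(); y = 0; z = 0; result = False

False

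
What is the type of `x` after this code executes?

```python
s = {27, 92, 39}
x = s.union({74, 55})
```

set.union() returns a new set

set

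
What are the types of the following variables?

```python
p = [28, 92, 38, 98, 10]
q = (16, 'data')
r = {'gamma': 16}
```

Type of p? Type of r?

p is assigned a list literal (square brackets); r is assigned a dict literal ({key: value})

list, dict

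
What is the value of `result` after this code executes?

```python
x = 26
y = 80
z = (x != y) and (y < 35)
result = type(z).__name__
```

x is int; y is int; z is bool; result = 'bool'

'bool'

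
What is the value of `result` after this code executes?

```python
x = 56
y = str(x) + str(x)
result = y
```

x = 56; y = '5656'; result = '5656'

'5656'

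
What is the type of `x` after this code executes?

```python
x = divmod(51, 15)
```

divmod() returns tuple of (quotient, remainder)

tuple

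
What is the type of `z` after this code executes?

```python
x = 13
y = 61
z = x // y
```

int // int = int

int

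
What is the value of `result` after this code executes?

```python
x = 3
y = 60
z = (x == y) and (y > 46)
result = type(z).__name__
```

x is int; y is int; z is bool; result = 'bool'

'bool'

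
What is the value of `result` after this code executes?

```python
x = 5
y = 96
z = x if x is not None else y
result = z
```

x = 5; y = 96; z = 5; result = 5

5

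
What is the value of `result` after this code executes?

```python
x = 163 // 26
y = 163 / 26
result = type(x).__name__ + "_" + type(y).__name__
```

x is int; y is float; result = 'int_float'

'int_float'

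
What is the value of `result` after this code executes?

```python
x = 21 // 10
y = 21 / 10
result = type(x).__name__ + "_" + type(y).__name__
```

x is int; y is float; result = 'int_float'

'int_float'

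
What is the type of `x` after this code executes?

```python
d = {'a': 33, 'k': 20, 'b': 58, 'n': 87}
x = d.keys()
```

.keys() returns dict_keys view

dict_keys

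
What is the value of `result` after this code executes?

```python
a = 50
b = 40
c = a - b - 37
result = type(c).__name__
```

a is int; b is int; c is int; result = 'int'

'int'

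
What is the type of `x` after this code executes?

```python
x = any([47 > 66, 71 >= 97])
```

any() returns bool

bool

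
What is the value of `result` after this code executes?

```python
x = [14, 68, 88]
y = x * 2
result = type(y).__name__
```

x is list; y is list; result = 'list'

'list'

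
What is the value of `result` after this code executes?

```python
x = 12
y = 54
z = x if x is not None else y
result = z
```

x = 12; y = 54; z = 12; result = 12

12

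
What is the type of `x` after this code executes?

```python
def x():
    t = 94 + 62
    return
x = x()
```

Bare return returns None

NoneType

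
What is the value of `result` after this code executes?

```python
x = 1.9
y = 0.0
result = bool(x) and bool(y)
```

x = 1.9; y = 0.0; result = False

False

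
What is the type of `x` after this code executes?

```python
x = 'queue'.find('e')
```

str.find() returns int index

int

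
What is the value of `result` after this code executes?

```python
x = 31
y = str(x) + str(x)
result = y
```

x = 31; y = '3131'; result = '3131'

'3131'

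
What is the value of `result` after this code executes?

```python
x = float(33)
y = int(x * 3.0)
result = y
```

x = 33.0; y = 99; result = 99

99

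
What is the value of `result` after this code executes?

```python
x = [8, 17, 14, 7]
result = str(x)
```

x = [8, 17, 14, 7]; result = '[8, 17, 14, 7]'

'[8, 17, 14, 7]'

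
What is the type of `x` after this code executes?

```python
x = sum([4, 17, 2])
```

sum() of ints returns int

int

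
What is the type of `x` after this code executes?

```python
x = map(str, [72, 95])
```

map() returns a map object

map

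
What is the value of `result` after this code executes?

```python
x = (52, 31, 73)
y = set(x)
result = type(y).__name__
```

x is tuple; y is set; result = 'set'

'set'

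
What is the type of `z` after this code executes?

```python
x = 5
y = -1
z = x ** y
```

int ** negative = float

float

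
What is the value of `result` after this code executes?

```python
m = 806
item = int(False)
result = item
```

m = 806; item = 0; result = 0

0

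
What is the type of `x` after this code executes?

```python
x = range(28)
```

range() returns a range object

range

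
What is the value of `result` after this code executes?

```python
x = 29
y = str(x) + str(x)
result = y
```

x = 29; y = '2929'; result = '2929'

'2929'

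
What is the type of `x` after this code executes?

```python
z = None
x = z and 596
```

'and' returns first falsy value (None)

NoneType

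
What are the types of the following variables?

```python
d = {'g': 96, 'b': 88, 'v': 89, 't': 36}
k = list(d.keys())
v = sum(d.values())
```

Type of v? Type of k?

sum of ints is int; list() converts to list

int, list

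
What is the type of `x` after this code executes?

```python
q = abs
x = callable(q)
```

callable() returns bool

bool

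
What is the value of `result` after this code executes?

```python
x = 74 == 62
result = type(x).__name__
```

x is bool; result = 'bool'

'bool'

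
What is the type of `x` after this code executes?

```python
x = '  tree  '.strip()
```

str.strip() returns str

str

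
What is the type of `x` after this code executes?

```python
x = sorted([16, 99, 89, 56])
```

sorted() always returns list

list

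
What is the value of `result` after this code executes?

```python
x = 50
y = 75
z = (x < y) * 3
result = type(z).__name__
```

x is int; y is int; z is int; result = 'int'

'int'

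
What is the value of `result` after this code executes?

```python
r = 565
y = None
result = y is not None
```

r = 565; y = None; result = False

False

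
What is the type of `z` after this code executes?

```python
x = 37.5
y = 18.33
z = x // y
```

float // float = float

float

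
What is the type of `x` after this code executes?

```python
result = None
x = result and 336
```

'and' returns first falsy value (None)

NoneType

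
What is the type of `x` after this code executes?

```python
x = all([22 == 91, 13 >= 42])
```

all() returns bool

bool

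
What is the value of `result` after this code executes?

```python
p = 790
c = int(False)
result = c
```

p = 790; c = 0; result = 0

0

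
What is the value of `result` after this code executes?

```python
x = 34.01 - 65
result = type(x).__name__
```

x is float; result = 'float'

'float'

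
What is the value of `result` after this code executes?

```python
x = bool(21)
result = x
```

x = True; result = True

True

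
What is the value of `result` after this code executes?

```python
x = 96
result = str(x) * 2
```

x = 96; result = '9696'

'9696'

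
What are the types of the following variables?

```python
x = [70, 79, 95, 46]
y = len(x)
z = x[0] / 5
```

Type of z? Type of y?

int / int = float; len() returns int

float, int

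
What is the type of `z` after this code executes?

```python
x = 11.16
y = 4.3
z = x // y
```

float // float = float

float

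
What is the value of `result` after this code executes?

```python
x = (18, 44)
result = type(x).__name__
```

x is tuple; result = 'tuple'

'tuple'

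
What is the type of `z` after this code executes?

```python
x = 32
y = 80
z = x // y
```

int // int = int

int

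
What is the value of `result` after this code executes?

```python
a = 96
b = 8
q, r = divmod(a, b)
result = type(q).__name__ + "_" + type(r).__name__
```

a is int; b is int; q is int; r is int; result = 'int_int'

'int_int'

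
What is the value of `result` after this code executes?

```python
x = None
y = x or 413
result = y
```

x = None; y = 413; result = 413

413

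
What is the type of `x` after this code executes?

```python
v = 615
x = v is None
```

'is' comparison returns bool

bool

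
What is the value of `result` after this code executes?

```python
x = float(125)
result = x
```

x = 125.0; result = 125.0

125.0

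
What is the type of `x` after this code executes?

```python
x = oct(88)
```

oct() returns str representation

str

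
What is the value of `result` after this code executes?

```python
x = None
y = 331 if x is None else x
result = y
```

x = None; y = 331; result = 331

331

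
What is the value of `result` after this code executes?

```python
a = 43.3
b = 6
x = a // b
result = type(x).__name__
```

a is float; b is int; x is float; result = 'float'

'float'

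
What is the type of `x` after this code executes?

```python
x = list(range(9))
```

list(range()) returns list

list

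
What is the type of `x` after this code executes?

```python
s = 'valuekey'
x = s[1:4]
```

Slicing a str returns str

str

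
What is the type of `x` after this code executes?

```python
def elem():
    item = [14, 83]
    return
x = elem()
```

Bare return returns None

NoneType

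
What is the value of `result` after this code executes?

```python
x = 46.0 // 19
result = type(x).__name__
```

x is float; result = 'float'

'float'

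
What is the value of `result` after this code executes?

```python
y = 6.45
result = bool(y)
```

y = 6.45; result = True

True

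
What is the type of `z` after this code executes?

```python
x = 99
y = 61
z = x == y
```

Equality comparison returns bool

bool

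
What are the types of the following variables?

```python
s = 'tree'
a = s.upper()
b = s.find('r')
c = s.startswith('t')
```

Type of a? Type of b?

upper() returns str; find() returns int

str, int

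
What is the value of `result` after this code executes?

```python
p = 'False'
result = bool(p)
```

p = 'False'; result = True

True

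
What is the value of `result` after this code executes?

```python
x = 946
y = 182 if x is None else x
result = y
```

x = 946; y = 946; result = 946

946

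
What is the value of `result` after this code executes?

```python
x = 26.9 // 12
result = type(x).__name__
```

x is float; result = 'float'

'float'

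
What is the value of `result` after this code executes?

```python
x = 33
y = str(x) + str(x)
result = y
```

x = 33; y = '3333'; result = '3333'

'3333'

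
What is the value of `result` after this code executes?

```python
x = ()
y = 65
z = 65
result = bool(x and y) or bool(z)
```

x = (); y = 65; z = 65; result = True

True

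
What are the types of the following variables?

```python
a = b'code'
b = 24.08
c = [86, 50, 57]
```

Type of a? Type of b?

a is assigned a bytes literal (b'...' prefix); b is assigned a number with a decimal point, so it is a float

bytes, float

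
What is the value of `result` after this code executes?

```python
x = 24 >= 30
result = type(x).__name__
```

x is bool; result = 'bool'

'bool'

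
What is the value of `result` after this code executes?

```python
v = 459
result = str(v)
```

v = 459; result = '459'

'459'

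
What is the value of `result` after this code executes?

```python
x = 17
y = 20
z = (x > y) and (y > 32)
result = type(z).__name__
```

x is int; y is int; z is bool; result = 'bool'

'bool'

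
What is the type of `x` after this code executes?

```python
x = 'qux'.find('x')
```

str.find() returns int index

int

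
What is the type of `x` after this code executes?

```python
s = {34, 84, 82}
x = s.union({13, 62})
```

set.union() returns a new set

set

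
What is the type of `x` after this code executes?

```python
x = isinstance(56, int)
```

isinstance() returns bool

bool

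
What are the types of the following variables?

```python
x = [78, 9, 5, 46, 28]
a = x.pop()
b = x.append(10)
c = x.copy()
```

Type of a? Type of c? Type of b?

pop() returns element; copy() returns list; append() returns None

int, list, NoneType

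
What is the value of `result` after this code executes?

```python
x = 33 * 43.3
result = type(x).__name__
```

x is float; result = 'float'

'float'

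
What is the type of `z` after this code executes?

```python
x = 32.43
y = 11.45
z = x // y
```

float // float = float

float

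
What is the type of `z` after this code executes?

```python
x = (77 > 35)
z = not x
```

'not' returns bool

bool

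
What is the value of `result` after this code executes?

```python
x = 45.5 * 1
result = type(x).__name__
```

x is float; result = 'float'

'float'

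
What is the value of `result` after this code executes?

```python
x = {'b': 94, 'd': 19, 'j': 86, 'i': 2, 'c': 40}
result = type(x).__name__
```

x is dict; result = 'dict'

'dict'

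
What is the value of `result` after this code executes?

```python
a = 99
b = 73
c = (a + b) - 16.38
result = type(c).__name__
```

a is int; b is int; c is float; result = 'float'

'float'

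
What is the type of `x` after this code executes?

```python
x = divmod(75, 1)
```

divmod() returns tuple of (quotient, remainder)

tuple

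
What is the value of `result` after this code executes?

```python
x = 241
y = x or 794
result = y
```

x = 241; y = 241; result = 241

241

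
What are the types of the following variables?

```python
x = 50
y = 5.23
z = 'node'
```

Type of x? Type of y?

x is assigned a bare integer (no decimal point), so it is an int; y is assigned a number with a decimal point, so it is a float

int, float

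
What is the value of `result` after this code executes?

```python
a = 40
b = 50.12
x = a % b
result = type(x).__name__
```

a is int; b is float; x is float; result = 'float'

'float'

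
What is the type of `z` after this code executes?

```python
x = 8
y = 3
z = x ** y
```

positive int ** positive int = int

int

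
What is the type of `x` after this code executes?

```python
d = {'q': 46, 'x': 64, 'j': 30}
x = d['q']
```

Accessing dict[str, int] with str key returns int

int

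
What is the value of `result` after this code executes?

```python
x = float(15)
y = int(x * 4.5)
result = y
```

x = 15.0; y = 67; result = 67

67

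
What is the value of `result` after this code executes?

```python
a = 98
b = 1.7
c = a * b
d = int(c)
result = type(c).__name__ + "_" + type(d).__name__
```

a is int; b is float; c is float; d is int; result = 'float_int'

'float_int'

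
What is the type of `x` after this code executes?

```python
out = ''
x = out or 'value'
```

'or' returns first truthy value (str)

str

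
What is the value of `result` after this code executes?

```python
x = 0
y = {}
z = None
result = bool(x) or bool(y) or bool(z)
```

x = 0; y = {}; z = None; result = False

False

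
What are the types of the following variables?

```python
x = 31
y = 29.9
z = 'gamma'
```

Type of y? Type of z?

y is assigned a number with a decimal point, so it is a float; z is assigned a quoted string literal, so it is a str

float, str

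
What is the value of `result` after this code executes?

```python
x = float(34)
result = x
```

x = 34.0; result = 34.0

34.0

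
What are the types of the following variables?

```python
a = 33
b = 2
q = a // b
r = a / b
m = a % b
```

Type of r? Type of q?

/ returns float; // returns int

float, int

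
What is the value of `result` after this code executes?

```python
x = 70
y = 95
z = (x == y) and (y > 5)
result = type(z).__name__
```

x is int; y is int; z is bool; result = 'bool'

'bool'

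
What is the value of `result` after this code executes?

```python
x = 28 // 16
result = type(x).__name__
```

x is int; result = 'int'

'int'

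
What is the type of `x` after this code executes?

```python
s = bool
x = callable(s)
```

callable() returns bool

bool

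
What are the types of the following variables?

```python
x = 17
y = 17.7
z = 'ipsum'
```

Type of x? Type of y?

x is assigned a bare integer (no decimal point), so it is an int; y is assigned a number with a decimal point, so it is a float

int, float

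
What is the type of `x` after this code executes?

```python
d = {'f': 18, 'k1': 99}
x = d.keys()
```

.keys() returns dict_keys view

dict_keys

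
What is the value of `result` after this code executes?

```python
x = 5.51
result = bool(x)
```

x = 5.51; result = True

True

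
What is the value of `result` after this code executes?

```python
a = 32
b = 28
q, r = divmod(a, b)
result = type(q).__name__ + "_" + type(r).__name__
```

a is int; b is int; q is int; r is int; result = 'int_int'

'int_int'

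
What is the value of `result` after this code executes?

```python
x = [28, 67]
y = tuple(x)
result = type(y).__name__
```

x is list; y is tuple; result = 'tuple'

'tuple'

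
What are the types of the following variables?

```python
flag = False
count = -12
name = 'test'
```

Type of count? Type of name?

count is assigned a bare integer (no decimal point), so it is an int; name is assigned a quoted string literal, so it is a str

int, str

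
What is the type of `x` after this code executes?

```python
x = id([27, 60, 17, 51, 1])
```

id() returns int

int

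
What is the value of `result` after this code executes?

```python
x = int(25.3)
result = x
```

x = 25; result = 25

25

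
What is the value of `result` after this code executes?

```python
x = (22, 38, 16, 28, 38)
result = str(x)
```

x = (22, 38, 16, 28, 38); result = '(22, 38, 16, 28, 38)'

'(22, 38, 16, 28, 38)'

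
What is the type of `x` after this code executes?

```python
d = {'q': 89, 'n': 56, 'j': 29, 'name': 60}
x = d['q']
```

Accessing dict[str, int] with str key returns int

int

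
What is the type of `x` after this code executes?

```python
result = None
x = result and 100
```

'and' returns first falsy value (None)

NoneType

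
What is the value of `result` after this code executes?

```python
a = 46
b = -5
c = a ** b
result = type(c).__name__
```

a is int; b is int; c is float; result = 'float'

'float'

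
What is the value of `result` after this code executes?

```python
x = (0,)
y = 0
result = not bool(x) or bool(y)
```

x = (0,); y = 0; result = False

False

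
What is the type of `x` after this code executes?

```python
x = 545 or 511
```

'or' returns first truthy value (int)

int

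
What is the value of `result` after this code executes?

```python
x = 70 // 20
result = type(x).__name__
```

x is int; result = 'int'

'int'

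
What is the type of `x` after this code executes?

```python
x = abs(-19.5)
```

abs() of float returns float

float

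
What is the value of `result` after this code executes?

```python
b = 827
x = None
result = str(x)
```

b = 827; x = None; result = 'None'

'None'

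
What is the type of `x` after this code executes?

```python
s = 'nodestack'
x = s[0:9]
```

Slicing a str returns str

str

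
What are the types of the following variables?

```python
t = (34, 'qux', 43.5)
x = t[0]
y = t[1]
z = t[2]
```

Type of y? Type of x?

tuple[1] is str; tuple[0] is int

str, int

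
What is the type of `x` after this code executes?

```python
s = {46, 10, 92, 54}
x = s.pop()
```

Popping from set[int] returns int

int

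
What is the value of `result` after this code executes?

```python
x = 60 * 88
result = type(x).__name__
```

x is int; result = 'int'

'int'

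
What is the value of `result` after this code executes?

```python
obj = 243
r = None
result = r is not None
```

obj = 243; r = None; result = False

False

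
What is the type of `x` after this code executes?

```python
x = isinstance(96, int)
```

isinstance() returns bool

bool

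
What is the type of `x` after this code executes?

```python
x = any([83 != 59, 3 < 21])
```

any() returns bool

bool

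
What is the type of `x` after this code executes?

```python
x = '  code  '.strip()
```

str.strip() returns str

str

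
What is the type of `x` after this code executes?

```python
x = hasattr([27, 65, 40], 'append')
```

hasattr() returns bool

bool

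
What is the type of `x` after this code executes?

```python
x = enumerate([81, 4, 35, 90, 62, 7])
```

enumerate() returns an enumerate object

enumerate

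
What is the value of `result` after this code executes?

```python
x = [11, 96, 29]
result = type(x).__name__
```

x is list; result = 'list'

'list'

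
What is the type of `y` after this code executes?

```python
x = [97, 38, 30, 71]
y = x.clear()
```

list.clear() returns None

NoneType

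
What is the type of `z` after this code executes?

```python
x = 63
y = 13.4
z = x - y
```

int - float = float

float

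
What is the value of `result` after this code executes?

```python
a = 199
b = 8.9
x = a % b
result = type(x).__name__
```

a is int; b is float; x is float; result = 'float'

'float'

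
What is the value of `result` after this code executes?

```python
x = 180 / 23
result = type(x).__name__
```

x is float; result = 'float'

'float'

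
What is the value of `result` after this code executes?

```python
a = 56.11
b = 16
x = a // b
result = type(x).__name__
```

a is float; b is int; x is float; result = 'float'

'float'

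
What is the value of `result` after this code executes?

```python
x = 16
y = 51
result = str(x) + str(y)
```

x = 16; y = 51; result = '1651'

'1651'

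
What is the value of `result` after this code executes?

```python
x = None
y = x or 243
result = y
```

x = None; y = 243; result = 243

243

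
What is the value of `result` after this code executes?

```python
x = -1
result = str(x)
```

x = -1; result = '-1'

'-1'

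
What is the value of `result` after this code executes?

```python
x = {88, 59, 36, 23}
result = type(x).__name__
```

x is set; result = 'set'

'set'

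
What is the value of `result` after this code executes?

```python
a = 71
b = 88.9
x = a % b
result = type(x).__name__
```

a is int; b is float; x is float; result = 'float'

'float'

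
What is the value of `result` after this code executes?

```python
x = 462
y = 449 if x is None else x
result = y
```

x = 462; y = 462; result = 462

462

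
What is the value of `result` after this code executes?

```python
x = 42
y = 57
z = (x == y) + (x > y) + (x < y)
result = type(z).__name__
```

x is int; y is int; z is int; result = 'int'

'int'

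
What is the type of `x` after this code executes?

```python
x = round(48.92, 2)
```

round() with decimal places returns float

float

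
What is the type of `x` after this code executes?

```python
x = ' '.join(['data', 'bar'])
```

str.join() returns str

str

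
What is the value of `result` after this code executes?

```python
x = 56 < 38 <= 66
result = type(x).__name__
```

x is bool; result = 'bool'

'bool'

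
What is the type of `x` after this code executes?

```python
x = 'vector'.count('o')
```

str.count() returns int

int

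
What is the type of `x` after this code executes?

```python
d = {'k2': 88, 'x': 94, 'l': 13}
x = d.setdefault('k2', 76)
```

dict.setdefault() returns the (existing or default) value

int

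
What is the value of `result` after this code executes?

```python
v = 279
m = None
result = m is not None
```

v = 279; m = None; result = False

False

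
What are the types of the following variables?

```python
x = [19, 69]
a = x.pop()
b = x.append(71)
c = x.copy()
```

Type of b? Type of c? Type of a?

append() returns None; copy() returns list; pop() returns element

NoneType, list, int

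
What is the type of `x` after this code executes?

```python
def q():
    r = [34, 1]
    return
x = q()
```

Bare return returns None

NoneType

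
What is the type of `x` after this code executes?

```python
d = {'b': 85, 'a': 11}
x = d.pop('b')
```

dict.pop() returns the value

int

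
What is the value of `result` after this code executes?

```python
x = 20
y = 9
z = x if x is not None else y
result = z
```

x = 20; y = 9; z = 20; result = 20

20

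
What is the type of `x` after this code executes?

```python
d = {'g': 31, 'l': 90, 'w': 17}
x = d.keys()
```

.keys() returns dict_keys view

dict_keys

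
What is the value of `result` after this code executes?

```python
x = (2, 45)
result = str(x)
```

x = (2, 45); result = '(2, 45)'

'(2, 45)'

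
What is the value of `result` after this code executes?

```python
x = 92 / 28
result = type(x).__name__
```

x is float; result = 'float'

'float'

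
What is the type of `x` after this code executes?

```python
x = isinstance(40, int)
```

isinstance() returns bool

bool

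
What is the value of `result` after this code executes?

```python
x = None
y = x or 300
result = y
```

x = None; y = 300; result = 300

300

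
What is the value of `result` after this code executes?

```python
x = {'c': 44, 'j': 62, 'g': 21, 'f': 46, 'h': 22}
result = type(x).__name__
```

x is dict; result = 'dict'

'dict'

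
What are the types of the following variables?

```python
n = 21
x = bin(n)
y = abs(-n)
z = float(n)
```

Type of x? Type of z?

bin() returns str; float() returns float

str, float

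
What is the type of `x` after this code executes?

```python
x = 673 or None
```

'or' returns first truthy value

int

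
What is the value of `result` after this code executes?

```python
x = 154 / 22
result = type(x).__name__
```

x is float; result = 'float'

'float'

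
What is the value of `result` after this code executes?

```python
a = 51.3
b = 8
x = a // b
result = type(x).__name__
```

a is float; b is int; x is float; result = 'float'

'float'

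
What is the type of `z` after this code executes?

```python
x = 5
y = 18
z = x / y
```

int / int = float

float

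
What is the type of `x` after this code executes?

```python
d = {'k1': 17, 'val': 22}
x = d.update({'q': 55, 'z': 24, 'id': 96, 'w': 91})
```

dict.update() returns None

NoneType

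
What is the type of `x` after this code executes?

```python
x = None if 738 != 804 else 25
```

738 != 804 is True, so the if branch is taken

NoneType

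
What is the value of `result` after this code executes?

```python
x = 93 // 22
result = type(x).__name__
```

x is int; result = 'int'

'int'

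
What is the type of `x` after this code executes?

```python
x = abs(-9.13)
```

abs() of float returns float

float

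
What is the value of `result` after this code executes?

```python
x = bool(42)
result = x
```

x = True; result = True

True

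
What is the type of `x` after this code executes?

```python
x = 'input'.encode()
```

str.encode() returns bytes

bytes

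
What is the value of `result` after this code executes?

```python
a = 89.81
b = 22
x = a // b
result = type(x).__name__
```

a is float; b is int; x is float; result = 'float'

'float'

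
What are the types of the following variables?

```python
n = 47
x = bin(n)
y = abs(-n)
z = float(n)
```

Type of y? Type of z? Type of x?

abs() of int returns int; float() returns float; bin() returns str

int, float, str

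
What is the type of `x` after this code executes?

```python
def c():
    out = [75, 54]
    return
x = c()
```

Bare return returns None

NoneType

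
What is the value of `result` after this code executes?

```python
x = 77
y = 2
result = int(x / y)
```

x = 77; y = 2; result = 38

38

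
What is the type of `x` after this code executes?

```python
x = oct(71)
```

oct() returns str representation

str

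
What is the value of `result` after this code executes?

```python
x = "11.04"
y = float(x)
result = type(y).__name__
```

x is str; y is float; result = 'float'

'float'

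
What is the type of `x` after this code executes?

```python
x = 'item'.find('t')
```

str.find() returns int index

int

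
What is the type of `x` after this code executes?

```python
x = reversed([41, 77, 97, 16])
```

reversed() on a list returns list_reverseiterator

list_reverseiterator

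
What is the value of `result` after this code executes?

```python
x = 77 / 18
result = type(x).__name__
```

x is float; result = 'float'

'float'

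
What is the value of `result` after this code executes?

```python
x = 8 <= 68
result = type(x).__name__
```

x is bool; result = 'bool'

'bool'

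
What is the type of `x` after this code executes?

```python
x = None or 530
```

'or' with None returns the other truthy value

int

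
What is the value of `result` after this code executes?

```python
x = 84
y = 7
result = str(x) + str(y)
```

x = 84; y = 7; result = '847'

'847'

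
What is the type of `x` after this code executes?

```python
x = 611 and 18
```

'and' with truthy values returns last operand (int)

int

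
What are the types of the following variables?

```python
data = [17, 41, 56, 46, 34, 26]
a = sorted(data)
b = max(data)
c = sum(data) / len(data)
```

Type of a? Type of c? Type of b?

sorted() returns list; int / int = float; max of ints returns int

list, float, int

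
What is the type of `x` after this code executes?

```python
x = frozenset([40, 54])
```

frozenset() returns frozenset

frozenset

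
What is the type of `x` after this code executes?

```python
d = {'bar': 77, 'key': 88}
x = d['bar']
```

Accessing dict[str, int] with str key returns int

int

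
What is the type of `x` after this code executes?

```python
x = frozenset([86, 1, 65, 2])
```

frozenset() returns frozenset

frozenset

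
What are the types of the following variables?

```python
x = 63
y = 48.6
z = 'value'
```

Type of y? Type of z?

y is assigned a number with a decimal point, so it is a float; z is assigned a quoted string literal, so it is a str

float, str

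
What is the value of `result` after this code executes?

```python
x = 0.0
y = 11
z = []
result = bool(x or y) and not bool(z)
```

x = 0.0; y = 11; z = []; result = True

True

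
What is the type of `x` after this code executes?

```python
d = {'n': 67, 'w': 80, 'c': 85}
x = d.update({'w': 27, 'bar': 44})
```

dict.update() returns None

NoneType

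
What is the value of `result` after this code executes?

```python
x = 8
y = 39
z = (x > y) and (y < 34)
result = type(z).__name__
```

x is int; y is int; z is bool; result = 'bool'

'bool'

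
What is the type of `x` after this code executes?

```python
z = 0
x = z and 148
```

'and' returns first falsy value (0 is int)

int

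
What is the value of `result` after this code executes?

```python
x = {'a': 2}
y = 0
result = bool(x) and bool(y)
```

x = {'a': 2}; y = 0; result = False

False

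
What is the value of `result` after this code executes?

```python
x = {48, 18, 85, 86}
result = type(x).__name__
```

x is set; result = 'set'

'set'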